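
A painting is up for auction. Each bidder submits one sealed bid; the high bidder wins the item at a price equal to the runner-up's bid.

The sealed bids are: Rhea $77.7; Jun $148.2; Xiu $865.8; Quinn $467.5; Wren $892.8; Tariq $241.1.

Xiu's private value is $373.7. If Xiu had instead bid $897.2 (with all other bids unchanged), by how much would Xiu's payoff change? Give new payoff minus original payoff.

−$519.1

The highest bid among the other bidders is $892.8; Xiu's bid doesn't change that.
Original bid $865.8: Xiu is not highest (top rival bid is $892.8); payoff $0.
Alternative bid $897.2: Xiu is highest, pays the top rival bid $892.8; payoff $373.7 − $892.8 = −$519.1.
Change in payoff = −$519.1 − ($0) = −$519.1.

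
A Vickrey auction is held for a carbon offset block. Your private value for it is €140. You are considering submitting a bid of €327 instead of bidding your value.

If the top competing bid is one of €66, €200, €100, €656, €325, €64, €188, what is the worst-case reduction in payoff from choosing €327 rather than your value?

€185

€66: same outcome either way → loss €0.
€200: truthful gives €0, deviation gives −€60 → loss €60.
€100: same outcome either way → loss €0.
€656: same outcome either way → loss €0.
€325: truthful gives €0, deviation gives −€185 → loss €185.
€64: same outcome either way → loss €0.
€188: truthful gives €0, deviation gives −€48 → loss €48.
Maximum loss: €185.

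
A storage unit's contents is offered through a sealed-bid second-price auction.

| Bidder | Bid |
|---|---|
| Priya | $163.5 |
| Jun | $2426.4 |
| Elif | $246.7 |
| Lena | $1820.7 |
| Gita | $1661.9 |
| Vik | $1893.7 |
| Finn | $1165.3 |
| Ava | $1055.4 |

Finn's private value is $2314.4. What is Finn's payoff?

$0

Highest bid: Jun at $2426.4, so Jun wins.
Second-highest bid: Vik at $1893.7 — that is the price the winner pays.
Finn did not win, so Finn pays nothing and receives nothing: payoff $0.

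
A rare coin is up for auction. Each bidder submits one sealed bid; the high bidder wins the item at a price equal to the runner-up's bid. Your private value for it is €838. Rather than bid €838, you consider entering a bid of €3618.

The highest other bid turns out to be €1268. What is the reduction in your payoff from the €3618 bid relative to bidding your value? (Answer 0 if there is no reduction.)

€430

Bidding your value €838: you lose (since €838 < €1268). Payoff €0.
Bidding €3618: you win and pay €1268. Payoff €838 − €1268 = −€430.
The competing bid €1268 lies between your value and your inflated bid, so overbidding wins an item priced above your value.
Loss from deviating = €0 − (−€430) = €430.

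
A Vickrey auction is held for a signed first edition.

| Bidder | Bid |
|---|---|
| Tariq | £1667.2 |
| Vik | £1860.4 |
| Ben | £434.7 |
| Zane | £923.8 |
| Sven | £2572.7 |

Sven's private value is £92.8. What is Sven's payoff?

Highest bid: Sven at £2572.7, so Sven wins.
Second-highest bid: Vik at £1860.4 — that is the price the winner pays.
Sven's payoff = value − price = £92.8 − £1860.4 = −£1767.6.

−£1767.6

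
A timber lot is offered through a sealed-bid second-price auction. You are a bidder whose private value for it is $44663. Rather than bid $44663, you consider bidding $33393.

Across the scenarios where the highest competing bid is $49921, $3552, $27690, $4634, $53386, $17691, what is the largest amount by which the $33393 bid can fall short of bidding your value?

$49921: same outcome either way → loss $0.
$3552: same outcome either way → loss $0.
$27690: same outcome either way → loss $0.
$4634: same outcome either way → loss $0.
$53386: same outcome either way → loss $0.
$17691: same outcome either way → loss $0.
Maximum loss: $0.

$0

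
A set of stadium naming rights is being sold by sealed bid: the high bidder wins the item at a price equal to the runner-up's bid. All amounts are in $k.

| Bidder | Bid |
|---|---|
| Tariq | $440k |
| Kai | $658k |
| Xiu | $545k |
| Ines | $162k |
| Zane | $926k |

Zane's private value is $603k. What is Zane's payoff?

−$55k

Highest bid: Zane at $926k, so Zane wins.
Second-highest bid: Kai at $658k — that is the price the winner pays.
Zane's payoff = value − price = $603k − $658k = −$55k.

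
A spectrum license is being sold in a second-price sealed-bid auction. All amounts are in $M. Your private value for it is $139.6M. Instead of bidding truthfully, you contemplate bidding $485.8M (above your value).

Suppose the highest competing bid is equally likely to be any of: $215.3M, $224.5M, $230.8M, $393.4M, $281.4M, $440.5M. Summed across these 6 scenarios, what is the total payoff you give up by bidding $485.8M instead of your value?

The deviation costs you only when the competing bid falls strictly between $139.6M and $485.8M; elsewhere both bids give the same outcome.
$215.3M: truthful payoff $0M, deviation payoff −$75.7M → loss $75.7M.
$224.5M: truthful payoff $0M, deviation payoff −$84.9M → loss $84.9M.
$230.8M: truthful payoff $0M, deviation payoff −$91.2M → loss $91.2M.
$393.4M: truthful payoff $0M, deviation payoff −$253.8M → loss $253.8M.
$281.4M: truthful payoff $0M, deviation payoff −$141.8M → loss $141.8M.
$440.5M: truthful payoff $0M, deviation payoff −$300.9M → loss $300.9M.
Total loss = $75.7M + $84.9M + $91.2M + $253.8M + $141.8M + $300.9M = $948.3M.
In a second-price auction your bid sets only whether you win, not what you pay, so bidding your true value is weakly dominant.

$948.3M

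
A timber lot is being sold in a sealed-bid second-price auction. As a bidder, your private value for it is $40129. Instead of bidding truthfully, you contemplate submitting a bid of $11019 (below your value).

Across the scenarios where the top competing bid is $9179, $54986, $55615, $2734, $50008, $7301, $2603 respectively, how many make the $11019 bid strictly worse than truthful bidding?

0

The deviation hurts exactly when the highest competing bid lies strictly between $11019 and $40129 — underbidding then forfeits a profitable win.
$9179: below both → same outcome either way.
$54986: above both → same outcome either way.
$55615: above both → same outcome either way.
$2734: below both → same outcome either way.
$50008: above both → same outcome either way.
$7301: below both → same outcome either way.
$2603: below both → same outcome either way.
Count: 0.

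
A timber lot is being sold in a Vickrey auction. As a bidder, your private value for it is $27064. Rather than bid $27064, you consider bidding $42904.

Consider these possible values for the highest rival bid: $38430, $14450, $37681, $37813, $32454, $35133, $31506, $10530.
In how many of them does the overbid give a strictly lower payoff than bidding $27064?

6

The deviation hurts exactly when the highest competing bid lies strictly between $27064 and $42904 — overbidding then wins at a price above your value.
$38430: inside the interval → strictly worse (loss $11366).
$14450: below both → same outcome either way.
$37681: inside the interval → strictly worse (loss $10617).
$37813: inside the interval → strictly worse (loss $10749).
$32454: inside the interval → strictly worse (loss $5390).
$35133: inside the interval → strictly worse (loss $8069).
$31506: inside the interval → strictly worse (loss $4442).
$10530: below both → same outcome either way.
Count: 6.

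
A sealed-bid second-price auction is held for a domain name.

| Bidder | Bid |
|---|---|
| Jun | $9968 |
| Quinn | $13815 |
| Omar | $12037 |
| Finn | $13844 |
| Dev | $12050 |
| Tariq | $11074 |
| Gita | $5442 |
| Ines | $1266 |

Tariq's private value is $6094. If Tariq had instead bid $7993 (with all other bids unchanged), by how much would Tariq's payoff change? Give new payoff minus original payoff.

The highest bid among the other bidders is $13844; Tariq's bid doesn't change that.
Original bid $11074: Tariq is not highest (top rival bid is $13844); payoff $0.
Alternative bid $7993: Tariq is not highest (top rival bid is $13844); payoff $0.
Change in payoff = $0 − ($0) = $0.

$0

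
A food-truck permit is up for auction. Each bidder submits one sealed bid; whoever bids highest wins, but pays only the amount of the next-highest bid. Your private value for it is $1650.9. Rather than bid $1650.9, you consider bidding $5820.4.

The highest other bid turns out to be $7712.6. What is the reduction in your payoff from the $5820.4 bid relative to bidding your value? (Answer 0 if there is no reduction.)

$0

Bidding your value $1650.9: you lose (since $1650.9 < $7712.6). Payoff $0.
Bidding $5820.4: you lose. Payoff $0.
Difference = $0 − $0 = $0; both bids lead to the same outcome because the competing bid is above both your value and your alternative bid.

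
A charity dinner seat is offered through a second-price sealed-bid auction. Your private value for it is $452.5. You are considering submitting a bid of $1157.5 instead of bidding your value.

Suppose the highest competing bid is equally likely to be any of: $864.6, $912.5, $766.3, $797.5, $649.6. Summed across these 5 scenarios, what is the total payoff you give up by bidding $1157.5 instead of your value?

The deviation costs you only when the competing bid falls strictly between $452.5 and $1157.5; elsewhere both bids give the same outcome.
$864.6: truthful payoff $0, deviation payoff −$412.1 → loss $412.1.
$912.5: truthful payoff $0, deviation payoff −$460 → loss $460.
$766.3: truthful payoff $0, deviation payoff −$313.8 → loss $313.8.
$797.5: truthful payoff $0, deviation payoff −$345 → loss $345.
$649.6: truthful payoff $0, deviation payoff −$197.1 → loss $197.1.
Total loss = $412.1 + $460 + $313.8 + $345 + $197.1 = $1728.
In a second-price auction your bid sets only whether you win, not what you pay, so bidding your true value is weakly dominant.

$1728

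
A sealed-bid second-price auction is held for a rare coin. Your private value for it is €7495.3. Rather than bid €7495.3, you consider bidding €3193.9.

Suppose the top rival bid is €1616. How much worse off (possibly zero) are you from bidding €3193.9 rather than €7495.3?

€0

Bidding your value €7495.3: you win (since €7495.3 > €1616) and pay €1616. Payoff €5879.3.
Bidding €3193.9: you win and pay €1616. Payoff €7495.3 − €1616 = €5879.3.
Difference = €5879.3 − €5879.3 = €0; both bids lead to the same outcome because the competing bid is below both your value and your alternative bid.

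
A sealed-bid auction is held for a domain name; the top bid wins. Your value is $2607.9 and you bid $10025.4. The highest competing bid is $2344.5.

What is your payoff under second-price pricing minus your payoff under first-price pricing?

You have the highest bid, so you win under either rule.
Second-price: pay $2344.5 → payoff $263.4.
First-price: pay your own bid $10025.4 → payoff −$7417.5.
Difference = $263.4 − (−$7417.5) = $7680.9.

$7680.9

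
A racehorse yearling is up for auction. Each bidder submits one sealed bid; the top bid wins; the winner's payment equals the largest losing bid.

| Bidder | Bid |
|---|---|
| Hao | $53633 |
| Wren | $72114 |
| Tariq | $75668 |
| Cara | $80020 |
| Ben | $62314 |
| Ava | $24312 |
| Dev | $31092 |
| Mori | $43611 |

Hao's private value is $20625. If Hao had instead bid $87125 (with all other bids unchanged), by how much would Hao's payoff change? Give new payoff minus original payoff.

The highest bid among the other bidders is $80020; Hao's bid doesn't change that.
Original bid $53633: Hao is not highest (top rival bid is $80020); payoff $0.
Alternative bid $87125: Hao is highest, pays the top rival bid $80020; payoff $20625 − $80020 = −$59395.
Change in payoff = −$59395 − ($0) = −$59395.

−$59395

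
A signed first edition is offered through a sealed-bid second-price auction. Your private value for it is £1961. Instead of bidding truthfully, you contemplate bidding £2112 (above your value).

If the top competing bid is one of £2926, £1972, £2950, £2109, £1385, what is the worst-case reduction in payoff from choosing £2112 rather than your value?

£148

£2926: same outcome either way → loss £0.
£1972: truthful gives £0, deviation gives −£11 → loss £11.
£2950: same outcome either way → loss £0.
£2109: truthful gives £0, deviation gives −£148 → loss £148.
£1385: same outcome either way → loss £0.
Maximum loss: £148.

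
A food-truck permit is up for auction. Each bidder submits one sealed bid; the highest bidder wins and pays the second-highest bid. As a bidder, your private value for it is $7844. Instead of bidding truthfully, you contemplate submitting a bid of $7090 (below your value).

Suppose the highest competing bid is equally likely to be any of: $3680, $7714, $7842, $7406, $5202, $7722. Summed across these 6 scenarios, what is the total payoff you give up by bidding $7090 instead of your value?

The deviation costs you only when the competing bid falls strictly between $7090 and $7844; elsewhere both bids give the same outcome.
$3680: outcomes coincide → loss $0.
$7714: truthful payoff $130, deviation payoff $0 → loss $130.
$7842: truthful payoff $2, deviation payoff $0 → loss $2.
$7406: truthful payoff $438, deviation payoff $0 → loss $438.
$5202: outcomes coincide → loss $0.
$7722: truthful payoff $122, deviation payoff $0 → loss $122.
Total loss = $130 + $2 + $438 + $122 = $692.

$692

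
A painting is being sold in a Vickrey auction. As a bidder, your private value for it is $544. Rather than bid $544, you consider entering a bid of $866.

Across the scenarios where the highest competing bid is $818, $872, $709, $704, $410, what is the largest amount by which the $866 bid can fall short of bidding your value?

$274

$818: truthful gives $0, deviation gives −$274 → loss $274.
$872: same outcome either way → loss $0.
$709: truthful gives $0, deviation gives −$165 → loss $165.
$704: truthful gives $0, deviation gives −$160 → loss $160.
$410: same outcome either way → loss $0.
Maximum loss: $274.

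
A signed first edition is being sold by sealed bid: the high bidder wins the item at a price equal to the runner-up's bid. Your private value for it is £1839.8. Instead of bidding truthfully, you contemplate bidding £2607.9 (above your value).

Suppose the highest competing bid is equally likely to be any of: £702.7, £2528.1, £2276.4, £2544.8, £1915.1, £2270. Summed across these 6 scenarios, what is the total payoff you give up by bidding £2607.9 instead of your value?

The deviation costs you only when the competing bid falls strictly between £1839.8 and £2607.9; elsewhere both bids give the same outcome.
£702.7: outcomes coincide → loss £0.
£2528.1: truthful payoff £0, deviation payoff −£688.3 → loss £688.3.
£2276.4: truthful payoff £0, deviation payoff −£436.6 → loss £436.6.
£2544.8: truthful payoff £0, deviation payoff −£705 → loss £705.
£1915.1: truthful payoff £0, deviation payoff −£75.3 → loss £75.3.
£2270: truthful payoff £0, deviation payoff −£430.2 → loss £430.2.
Total loss = £688.3 + £436.6 + £705 + £75.3 + £430.2 = £2335.4.

£2335.4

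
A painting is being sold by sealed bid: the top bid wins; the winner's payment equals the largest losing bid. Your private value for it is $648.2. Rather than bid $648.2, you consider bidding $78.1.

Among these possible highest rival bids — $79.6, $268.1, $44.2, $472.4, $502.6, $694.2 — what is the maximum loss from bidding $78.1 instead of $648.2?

$79.6: truthful gives $568.6, deviation gives $0 → loss $568.6.
$268.1: truthful gives $380.1, deviation gives $0 → loss $380.1.
$44.2: same outcome either way → loss $0.
$472.4: truthful gives $175.8, deviation gives $0 → loss $175.8.
$502.6: truthful gives $145.6, deviation gives $0 → loss $145.6.
$694.2: same outcome either way → loss $0.
Maximum loss: $568.6.

$568.6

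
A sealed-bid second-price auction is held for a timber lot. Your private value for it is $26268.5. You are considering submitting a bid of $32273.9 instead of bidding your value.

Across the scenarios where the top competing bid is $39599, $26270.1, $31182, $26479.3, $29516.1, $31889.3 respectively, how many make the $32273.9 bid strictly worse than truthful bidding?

5

The deviation hurts exactly when the highest competing bid lies strictly between $26268.5 and $32273.9 — overbidding then wins at a price above your value.
$39599: above both → same outcome either way.
$26270.1: inside the interval → strictly worse (loss $1.6).
$31182: inside the interval → strictly worse (loss $4913.5).
$26479.3: inside the interval → strictly worse (loss $210.8).
$29516.1: inside the interval → strictly worse (loss $3247.6).
$31889.3: inside the interval → strictly worse (loss $5620.8).
Count: 5.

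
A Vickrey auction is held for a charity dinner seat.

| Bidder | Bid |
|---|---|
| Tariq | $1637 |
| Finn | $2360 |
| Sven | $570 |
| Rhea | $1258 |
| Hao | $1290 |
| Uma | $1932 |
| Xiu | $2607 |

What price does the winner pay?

$2360

Highest bid: Xiu at $2607, so Xiu wins.
Second-highest bid: Finn at $2360 — that is the price the winner pays.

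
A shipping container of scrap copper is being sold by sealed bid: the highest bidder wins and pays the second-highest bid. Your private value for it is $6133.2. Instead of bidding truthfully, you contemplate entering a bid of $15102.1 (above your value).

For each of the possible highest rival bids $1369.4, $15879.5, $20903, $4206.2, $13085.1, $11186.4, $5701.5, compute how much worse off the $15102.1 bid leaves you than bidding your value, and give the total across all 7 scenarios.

The deviation costs you only when the competing bid falls strictly between $6133.2 and $15102.1; elsewhere both bids give the same outcome.
$1369.4: outcomes coincide → loss $0.
$15879.5: outcomes coincide → loss $0.
$20903: outcomes coincide → loss $0.
$4206.2: outcomes coincide → loss $0.
$13085.1: truthful payoff $0, deviation payoff −$6951.9 → loss $6951.9.
$11186.4: truthful payoff $0, deviation payoff −$5053.2 → loss $5053.2.
$5701.5: outcomes coincide → loss $0.
Total loss = $6951.9 + $5053.2 = $12005.1.

$12005.1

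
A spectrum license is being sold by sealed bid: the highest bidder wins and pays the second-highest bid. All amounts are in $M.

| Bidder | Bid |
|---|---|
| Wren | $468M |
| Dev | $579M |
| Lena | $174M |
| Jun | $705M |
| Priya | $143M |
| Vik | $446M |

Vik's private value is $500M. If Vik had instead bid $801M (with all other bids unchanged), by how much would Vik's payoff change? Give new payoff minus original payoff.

−$205M

The highest bid among the other bidders is $705M; Vik's bid doesn't change that.
Original bid $446M: Vik is not highest (top rival bid is $705M); payoff $0M.
Alternative bid $801M: Vik is highest, pays the top rival bid $705M; payoff $500M − $705M = −$205M.
Change in payoff = −$205M − ($0M) = −$205M.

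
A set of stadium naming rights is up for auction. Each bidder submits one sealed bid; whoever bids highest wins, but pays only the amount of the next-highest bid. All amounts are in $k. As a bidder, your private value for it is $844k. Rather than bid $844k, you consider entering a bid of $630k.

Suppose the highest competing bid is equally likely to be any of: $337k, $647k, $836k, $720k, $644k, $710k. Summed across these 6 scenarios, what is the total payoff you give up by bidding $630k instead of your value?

$663k

The deviation costs you only when the competing bid falls strictly between $630k and $844k; elsewhere both bids give the same outcome.
$337k: outcomes coincide → loss $0k.
$647k: truthful payoff $197k, deviation payoff $0k → loss $197k.
$836k: truthful payoff $8k, deviation payoff $0k → loss $8k.
$720k: truthful payoff $124k, deviation payoff $0k → loss $124k.
$644k: truthful payoff $200k, deviation payoff $0k → loss $200k.
$710k: truthful payoff $134k, deviation payoff $0k → loss $134k.
Total loss = $197k + $8k + $124k + $200k + $134k = $663k.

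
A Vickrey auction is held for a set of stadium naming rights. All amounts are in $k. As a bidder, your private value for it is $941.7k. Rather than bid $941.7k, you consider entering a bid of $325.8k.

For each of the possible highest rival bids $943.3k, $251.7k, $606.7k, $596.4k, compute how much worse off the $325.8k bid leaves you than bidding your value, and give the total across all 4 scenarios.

The deviation costs you only when the competing bid falls strictly between $325.8k and $941.7k; elsewhere both bids give the same outcome.
$943.3k: outcomes coincide → loss $0k.
$251.7k: outcomes coincide → loss $0k.
$606.7k: truthful payoff $335k, deviation payoff $0k → loss $335k.
$596.4k: truthful payoff $345.3k, deviation payoff $0k → loss $345.3k.
Total loss = $335k + $345.3k = $680.3k.
Truthful bidding weakly dominates here: raising your bid can only win items priced above your value, and lowering it can only forfeit items priced below.

$680.3k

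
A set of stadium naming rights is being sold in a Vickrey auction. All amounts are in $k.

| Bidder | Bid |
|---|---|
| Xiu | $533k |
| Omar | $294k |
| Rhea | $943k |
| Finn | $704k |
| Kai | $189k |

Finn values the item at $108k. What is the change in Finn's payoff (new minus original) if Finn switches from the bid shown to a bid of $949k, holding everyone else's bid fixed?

−$835k

The highest bid among the other bidders is $943k; Finn's bid doesn't change that.
Original bid $704k: Finn is not highest (top rival bid is $943k); payoff $0k.
Alternative bid $949k: Finn is highest, pays the top rival bid $943k; payoff $108k − $943k = −$835k.
Change in payoff = −$835k − ($0k) = −$835k.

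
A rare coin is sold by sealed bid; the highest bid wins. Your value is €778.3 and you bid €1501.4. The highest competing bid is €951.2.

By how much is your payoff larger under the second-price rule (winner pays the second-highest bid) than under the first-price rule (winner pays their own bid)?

€550.2

You have the highest bid, so you win under either rule.
Second-price: pay €951.2 → payoff −€172.9.
First-price: pay your own bid €1501.4 → payoff −€723.1.
Difference = −€172.9 − (−€723.1) = €550.2.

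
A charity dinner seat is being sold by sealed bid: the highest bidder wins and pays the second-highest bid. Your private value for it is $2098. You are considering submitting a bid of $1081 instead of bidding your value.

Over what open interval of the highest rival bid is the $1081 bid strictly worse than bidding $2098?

($1081, $2098)

If the competing bid is below $1081, both bids win at the same price — no difference.
If it is above $2098, both bids lose — no difference.
If it lies strictly between $1081 and $2098, bidding your value wins at a price below your value (positive payoff) while bidding $1081 loses (payoff 0).
So the deviation strictly hurts on the open interval ($1081, $2098).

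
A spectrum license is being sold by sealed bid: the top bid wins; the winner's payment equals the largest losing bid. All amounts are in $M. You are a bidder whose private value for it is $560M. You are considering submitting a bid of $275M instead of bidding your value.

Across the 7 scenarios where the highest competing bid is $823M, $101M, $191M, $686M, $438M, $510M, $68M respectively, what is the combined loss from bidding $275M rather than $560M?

The deviation costs you only when the competing bid falls strictly between $275M and $560M; elsewhere both bids give the same outcome.
$823M: outcomes coincide → loss $0M.
$101M: outcomes coincide → loss $0M.
$191M: outcomes coincide → loss $0M.
$686M: outcomes coincide → loss $0M.
$438M: truthful payoff $122M, deviation payoff $0M → loss $122M.
$510M: truthful payoff $50M, deviation payoff $0M → loss $50M.
$68M: outcomes coincide → loss $0M.
Total loss = $122M + $50M = $172M.

$172M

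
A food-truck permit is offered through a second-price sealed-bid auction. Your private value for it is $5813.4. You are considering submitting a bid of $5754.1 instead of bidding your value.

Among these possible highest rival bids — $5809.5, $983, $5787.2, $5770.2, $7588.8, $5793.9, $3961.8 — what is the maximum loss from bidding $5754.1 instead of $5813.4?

$5809.5: truthful gives $3.9, deviation gives $0 → loss $3.9.
$983: same outcome either way → loss $0.
$5787.2: truthful gives $26.2, deviation gives $0 → loss $26.2.
$5770.2: truthful gives $43.2, deviation gives $0 → loss $43.2.
$7588.8: same outcome either way → loss $0.
$5793.9: truthful gives $19.5, deviation gives $0 → loss $19.5.
$3961.8: same outcome either way → loss $0.
Maximum loss: $43.2.

$43.2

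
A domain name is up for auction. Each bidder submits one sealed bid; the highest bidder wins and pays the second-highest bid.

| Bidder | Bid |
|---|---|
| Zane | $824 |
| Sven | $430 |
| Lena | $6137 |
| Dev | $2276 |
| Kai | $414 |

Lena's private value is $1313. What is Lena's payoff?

Highest bid: Lena at $6137, so Lena wins.
Second-highest bid: Dev at $2276 — that is the price the winner pays.
Lena's payoff = value − price = $1313 − $2276 = −$963.

−$963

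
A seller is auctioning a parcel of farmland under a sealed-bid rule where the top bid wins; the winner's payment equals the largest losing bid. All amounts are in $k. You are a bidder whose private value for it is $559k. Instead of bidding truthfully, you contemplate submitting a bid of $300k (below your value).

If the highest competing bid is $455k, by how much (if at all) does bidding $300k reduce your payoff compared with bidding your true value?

$104k

Bidding your value $559k: you win (since $559k > $455k) and pay $455k. Payoff $104k.
Bidding $300k: you lose. Payoff $0k.
The competing bid $455k lies between your shaded bid and your value, so underbidding forfeits an item you could have won at a profitable price.
Loss from deviating = $104k − ($0k) = $104k.
In a second-price auction your bid sets only whether you win, not what you pay, so bidding your true value is weakly dominant.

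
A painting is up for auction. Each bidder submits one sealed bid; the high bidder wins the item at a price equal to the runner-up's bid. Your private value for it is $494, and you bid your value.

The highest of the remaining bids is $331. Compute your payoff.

Your bid $494 exceeds the highest competing bid $331, so you win.
In a second-price auction the winner pays the second-highest bid, $331.
Payoff = value − price = $494 − $331 = $163.

$163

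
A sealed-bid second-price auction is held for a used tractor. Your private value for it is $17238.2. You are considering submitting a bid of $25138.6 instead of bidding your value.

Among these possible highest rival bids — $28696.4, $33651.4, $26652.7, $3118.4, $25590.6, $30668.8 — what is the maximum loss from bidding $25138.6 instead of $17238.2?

$28696.4: same outcome either way → loss $0.
$33651.4: same outcome either way → loss $0.
$26652.7: same outcome either way → loss $0.
$3118.4: same outcome either way → loss $0.
$25590.6: same outcome either way → loss $0.
$30668.8: same outcome either way → loss $0.
Maximum loss: $0.

$0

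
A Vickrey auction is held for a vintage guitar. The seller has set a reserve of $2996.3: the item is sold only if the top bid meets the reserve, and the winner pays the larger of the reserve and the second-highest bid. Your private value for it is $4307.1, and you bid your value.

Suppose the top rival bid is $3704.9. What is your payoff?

$602.2

Your bid $4307.1 is the highest and exceeds the reserve.
Price = max(second-highest bid, reserve) = max($3704.9, $2996.3) = $3704.9.
Payoff = $4307.1 − $3704.9 = $602.2.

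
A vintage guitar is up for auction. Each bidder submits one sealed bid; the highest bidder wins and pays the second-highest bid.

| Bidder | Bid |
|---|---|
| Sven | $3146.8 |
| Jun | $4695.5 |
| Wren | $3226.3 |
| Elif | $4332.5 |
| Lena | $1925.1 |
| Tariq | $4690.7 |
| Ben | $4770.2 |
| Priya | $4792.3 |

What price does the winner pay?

$4770.2

Highest bid: Priya at $4792.3, so Priya wins.
Second-highest bid: Ben at $4770.2 — that is the price the winner pays.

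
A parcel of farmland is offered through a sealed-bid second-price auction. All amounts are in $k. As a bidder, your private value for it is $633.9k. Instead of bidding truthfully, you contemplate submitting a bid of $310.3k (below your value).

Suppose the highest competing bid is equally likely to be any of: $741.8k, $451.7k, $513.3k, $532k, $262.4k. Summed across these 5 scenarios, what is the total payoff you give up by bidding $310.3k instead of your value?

$404.7k

The deviation costs you only when the competing bid falls strictly between $310.3k and $633.9k; elsewhere both bids give the same outcome.
$741.8k: outcomes coincide → loss $0k.
$451.7k: truthful payoff $182.2k, deviation payoff $0k → loss $182.2k.
$513.3k: truthful payoff $120.6k, deviation payoff $0k → loss $120.6k.
$532k: truthful payoff $101.9k, deviation payoff $0k → loss $101.9k.
$262.4k: outcomes coincide → loss $0k.
Total loss = $182.2k + $120.6k + $101.9k = $404.7k.
In a second-price auction your bid sets only whether you win, not what you pay, so bidding your true value is weakly dominant.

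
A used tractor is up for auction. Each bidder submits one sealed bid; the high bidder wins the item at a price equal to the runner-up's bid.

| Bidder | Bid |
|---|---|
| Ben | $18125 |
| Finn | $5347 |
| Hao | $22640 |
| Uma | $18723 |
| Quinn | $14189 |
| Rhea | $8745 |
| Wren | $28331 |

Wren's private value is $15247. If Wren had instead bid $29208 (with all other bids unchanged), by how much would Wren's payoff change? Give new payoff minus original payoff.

The highest bid among the other bidders is $22640; Wren's bid doesn't change that.
Original bid $28331: Wren is highest, pays the top rival bid $22640; payoff $15247 − $22640 = −$7393.
Alternative bid $29208: Wren is highest, pays the top rival bid $22640; payoff $15247 − $22640 = −$7393.
Change in payoff = −$7393 − (−$7393) = $0.

$0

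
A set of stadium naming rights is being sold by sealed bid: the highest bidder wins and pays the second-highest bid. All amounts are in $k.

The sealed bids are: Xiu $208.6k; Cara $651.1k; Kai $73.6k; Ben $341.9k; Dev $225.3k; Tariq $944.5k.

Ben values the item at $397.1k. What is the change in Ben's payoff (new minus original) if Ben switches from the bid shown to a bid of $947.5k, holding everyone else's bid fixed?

−$547.4k

The highest bid among the other bidders is $944.5k; Ben's bid doesn't change that.
Original bid $341.9k: Ben is not highest (top rival bid is $944.5k); payoff $0k.
Alternative bid $947.5k: Ben is highest, pays the top rival bid $944.5k; payoff $397.1k − $944.5k = −$547.4k.
Change in payoff = −$547.4k − ($0k) = −$547.4k.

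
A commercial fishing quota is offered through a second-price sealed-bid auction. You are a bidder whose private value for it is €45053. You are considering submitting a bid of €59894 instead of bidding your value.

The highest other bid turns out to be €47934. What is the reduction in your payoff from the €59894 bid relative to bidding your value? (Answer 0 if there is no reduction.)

Bidding your value €45053: you lose (since €45053 < €47934). Payoff €0.
Bidding €59894: you win and pay €47934. Payoff €45053 − €47934 = −€2881.
The competing bid €47934 lies between your value and your inflated bid, so overbidding wins an item priced above your value.
Loss from deviating = €0 − (−€2881) = €2881.

€2881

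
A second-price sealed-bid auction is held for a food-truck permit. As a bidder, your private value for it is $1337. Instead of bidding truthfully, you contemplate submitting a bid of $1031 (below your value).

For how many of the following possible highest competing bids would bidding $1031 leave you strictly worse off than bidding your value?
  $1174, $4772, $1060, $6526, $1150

The deviation hurts exactly when the highest competing bid lies strictly between $1031 and $1337 — underbidding then forfeits a profitable win.
$1174: inside the interval → strictly worse (loss $163).
$4772: above both → same outcome either way.
$1060: inside the interval → strictly worse (loss $277).
$6526: above both → same outcome either way.
$1150: inside the interval → strictly worse (loss $187).
Count: 3.

3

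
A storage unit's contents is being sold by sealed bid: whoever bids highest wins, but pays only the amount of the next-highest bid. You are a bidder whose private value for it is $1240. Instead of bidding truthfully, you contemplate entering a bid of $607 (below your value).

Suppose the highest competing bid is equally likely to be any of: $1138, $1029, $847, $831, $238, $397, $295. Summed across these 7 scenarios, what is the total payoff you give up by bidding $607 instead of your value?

The deviation costs you only when the competing bid falls strictly between $607 and $1240; elsewhere both bids give the same outcome.
$1138: truthful payoff $102, deviation payoff $0 → loss $102.
$1029: truthful payoff $211, deviation payoff $0 → loss $211.
$847: truthful payoff $393, deviation payoff $0 → loss $393.
$831: truthful payoff $409, deviation payoff $0 → loss $409.
$238: outcomes coincide → loss $0.
$397: outcomes coincide → loss $0.
$295: outcomes coincide → loss $0.
Total loss = $102 + $211 + $393 + $409 = $1115.

$1115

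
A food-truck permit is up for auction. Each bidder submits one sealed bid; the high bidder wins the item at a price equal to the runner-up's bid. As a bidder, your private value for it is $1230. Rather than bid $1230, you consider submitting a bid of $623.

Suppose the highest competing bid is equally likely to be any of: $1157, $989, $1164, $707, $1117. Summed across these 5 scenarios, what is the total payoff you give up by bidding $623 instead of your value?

The deviation costs you only when the competing bid falls strictly between $623 and $1230; elsewhere both bids give the same outcome.
$1157: truthful payoff $73, deviation payoff $0 → loss $73.
$989: truthful payoff $241, deviation payoff $0 → loss $241.
$1164: truthful payoff $66, deviation payoff $0 → loss $66.
$707: truthful payoff $523, deviation payoff $0 → loss $523.
$1117: truthful payoff $113, deviation payoff $0 → loss $113.
Total loss = $73 + $241 + $66 + $523 + $113 = $1016.

$1016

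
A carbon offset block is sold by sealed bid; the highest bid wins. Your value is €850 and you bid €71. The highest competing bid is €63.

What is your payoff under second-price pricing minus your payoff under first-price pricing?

€8

You have the highest bid, so you win under either rule.
Second-price: pay €63 → payoff €787.
First-price: pay your own bid €71 → payoff €779.
Difference = €787 − (€779) = €8.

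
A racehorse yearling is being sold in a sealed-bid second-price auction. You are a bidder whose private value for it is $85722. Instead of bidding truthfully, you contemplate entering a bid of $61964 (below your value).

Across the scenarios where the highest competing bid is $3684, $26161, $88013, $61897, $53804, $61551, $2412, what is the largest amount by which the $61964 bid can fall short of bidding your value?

$0

$3684: same outcome either way → loss $0.
$26161: same outcome either way → loss $0.
$88013: same outcome either way → loss $0.
$61897: same outcome either way → loss $0.
$53804: same outcome either way → loss $0.
$61551: same outcome either way → loss $0.
$2412: same outcome either way → loss $0.
Maximum loss: $0.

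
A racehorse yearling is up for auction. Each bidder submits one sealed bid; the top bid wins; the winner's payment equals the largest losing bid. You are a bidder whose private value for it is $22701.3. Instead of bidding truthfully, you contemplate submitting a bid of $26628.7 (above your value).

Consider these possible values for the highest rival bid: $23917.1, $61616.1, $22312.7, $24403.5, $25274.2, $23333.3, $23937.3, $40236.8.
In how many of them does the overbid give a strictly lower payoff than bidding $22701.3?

The deviation hurts exactly when the highest competing bid lies strictly between $22701.3 and $26628.7 — overbidding then wins at a price above your value.
$23917.1: inside the interval → strictly worse (loss $1215.8).
$61616.1: above both → same outcome either way.
$22312.7: below both → same outcome either way.
$24403.5: inside the interval → strictly worse (loss $1702.2).
$25274.2: inside the interval → strictly worse (loss $2572.9).
$23333.3: inside the interval → strictly worse (loss $632).
$23937.3: inside the interval → strictly worse (loss $1236).
$40236.8: above both → same outcome either way.
Count: 5.

5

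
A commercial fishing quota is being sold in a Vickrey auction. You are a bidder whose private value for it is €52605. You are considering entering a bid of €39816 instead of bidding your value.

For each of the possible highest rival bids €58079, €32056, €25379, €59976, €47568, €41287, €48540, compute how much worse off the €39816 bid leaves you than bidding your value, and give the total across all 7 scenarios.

The deviation costs you only when the competing bid falls strictly between €39816 and €52605; elsewhere both bids give the same outcome.
€58079: outcomes coincide → loss €0.
€32056: outcomes coincide → loss €0.
€25379: outcomes coincide → loss €0.
€59976: outcomes coincide → loss €0.
€47568: truthful payoff €5037, deviation payoff €0 → loss €5037.
€41287: truthful payoff €11318, deviation payoff €0 → loss €11318.
€48540: truthful payoff €4065, deviation payoff €0 → loss €4065.
Total loss = €5037 + €11318 + €4065 = €20420.

€20420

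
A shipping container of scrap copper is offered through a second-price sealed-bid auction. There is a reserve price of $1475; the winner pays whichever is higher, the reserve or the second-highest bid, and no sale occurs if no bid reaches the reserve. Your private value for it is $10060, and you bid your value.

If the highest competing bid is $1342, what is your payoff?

Your bid $10060 is the highest and exceeds the reserve.
Price = max(second-highest bid, reserve) = max($1342, $1475) = $1475.
Payoff = $10060 − $1475 = $8585.

$8585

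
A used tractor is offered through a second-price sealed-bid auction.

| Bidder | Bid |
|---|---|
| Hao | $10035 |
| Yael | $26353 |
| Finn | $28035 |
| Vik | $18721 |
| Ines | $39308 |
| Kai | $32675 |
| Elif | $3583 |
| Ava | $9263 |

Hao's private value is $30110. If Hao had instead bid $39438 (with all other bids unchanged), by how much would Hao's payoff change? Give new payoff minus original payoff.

The highest bid among the other bidders is $39308; Hao's bid doesn't change that.
Original bid $10035: Hao is not highest (top rival bid is $39308); payoff $0.
Alternative bid $39438: Hao is highest, pays the top rival bid $39308; payoff $30110 − $39308 = −$9198.
Change in payoff = −$9198 − ($0) = −$9198.

−$9198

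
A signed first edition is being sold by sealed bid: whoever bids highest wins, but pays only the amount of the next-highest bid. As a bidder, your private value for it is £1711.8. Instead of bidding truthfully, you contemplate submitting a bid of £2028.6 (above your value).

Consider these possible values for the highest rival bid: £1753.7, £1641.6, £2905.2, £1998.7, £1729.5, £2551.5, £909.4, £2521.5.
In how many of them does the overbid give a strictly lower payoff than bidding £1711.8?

The deviation hurts exactly when the highest competing bid lies strictly between £1711.8 and £2028.6 — overbidding then wins at a price above your value.
£1753.7: inside the interval → strictly worse (loss £41.9).
£1641.6: below both → same outcome either way.
£2905.2: above both → same outcome either way.
£1998.7: inside the interval → strictly worse (loss £286.9).
£1729.5: inside the interval → strictly worse (loss £17.7).
£2551.5: above both → same outcome either way.
£909.4: below both → same outcome either way.
£2521.5: above both → same outcome either way.
Count: 3.

3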